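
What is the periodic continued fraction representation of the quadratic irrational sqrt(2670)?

Write x_i = (sqrt(2670) + m_i)/d_i with (m_0, d_0) = (0, 1). a_0 = floor(sqrt(2670)) = 51, since 51^2 = 2601 <= 2670 < 2704 = 52^2.
Iterate m_{i+1} = d_i*a_i - m_i, d_{i+1} = (2670 - m_{i+1}^2)/d_i, a_{i+1} = floor((a_0 + m_{i+1})/d_{i+1}):
  m_1 = 1*51 - 0 = 51, d_1 = (2670 - 51^2)/1 = 69/1 = 69, a_1 = floor((51 + 51)/69) = 1.
  m_2 = 69*1 - 51 = 18, d_2 = (2670 - 18^2)/69 = 2346/69 = 34, a_2 = floor((51 + 18)/34) = 2.
  m_3 = 34*2 - 18 = 50, d_3 = (2670 - 50^2)/34 = 170/34 = 5, a_3 = floor((51 + 50)/5) = 20.
  m_4 = 5*20 - 50 = 50, d_4 = (2670 - 50^2)/5 = 170/5 = 34, a_4 = floor((51 + 50)/34) = 2.
  m_5 = 34*2 - 50 = 18, d_5 = (2670 - 18^2)/34 = 2346/34 = 69, a_5 = floor((51 + 18)/69) = 1.
  m_6 = 69*1 - 18 = 51, d_6 = (2670 - 51^2)/69 = 69/69 = 1, a_6 = floor((51 + 51)/1) = 102.
  m_7 = 1*102 - 51 = 51, d_7 = (2670 - 51^2)/1 = 69/1 = 69: (m_7, d_7) = (m_1, d_1) = (51, 69), so from here the quotients repeat a_1, ..., a_6; the period length is 6.
Hence the expansion of sqrt(2670) is a_0 = 51 followed by the repeating block 1, 2, 20, 2, 1, 102 (period 6).

[51; (1, 2, 20, 2, 1, 102)]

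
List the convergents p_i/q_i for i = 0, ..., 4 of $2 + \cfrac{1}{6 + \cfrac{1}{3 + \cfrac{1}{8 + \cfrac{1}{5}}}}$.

2/1, 13/6, 41/19, 341/158, 1746/809

Using the convergent recurrence p_i = a_i*p_{i-1} + p_{i-2}, q_i = a_i*q_{i-1} + q_{i-2} with p_{-2}=0, p_{-1}=1, q_{-2}=1, q_{-1}=0:
  i=0: a_0=2, p_0 = 2*1 + 0 = 2, q_0 = 2*0 + 1 = 1.
  i=1: a_1=6, p_1 = 6*2 + 1 = 13, q_1 = 6*1 + 0 = 6.
  i=2: a_2=3, p_2 = 3*13 + 2 = 41, q_2 = 3*6 + 1 = 19.
  i=3: a_3=8, p_3 = 8*41 + 13 = 341, q_3 = 8*19 + 6 = 158.
  i=4: a_4=5, p_4 = 5*341 + 41 = 1746, q_4 = 5*158 + 19 = 809.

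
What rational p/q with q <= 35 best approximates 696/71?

49/5

Expand x = 696/71 as a continued fraction with the Euclidean algorithm:
  696 = 9*71 + 57, so a_0 = 9.
  71 = 1*57 + 14, so a_1 = 1.
  57 = 4*14 + 1, so a_2 = 4.
  14 = 14*1 + 0, so a_3 = 14.
so x = [9; 1, 4, 14].
Convergents (p_i = a_i*p_{i-1} + p_{i-2}, q_i = a_i*q_{i-1} + q_{i-2} with p_{-2}=0, p_{-1}=1, q_{-2}=1, q_{-1}=0), until the denominator exceeds 35:
  i=0: a_0=9, p_0 = 9*1 + 0 = 9, q_0 = 9*0 + 1 = 1.
  i=1: a_1=1, p_1 = 1*9 + 1 = 10, q_1 = 1*1 + 0 = 1.
  i=2: a_2=4, p_2 = 4*10 + 9 = 49, q_2 = 4*1 + 1 = 5.
  i=3: a_3=14, p_3 = 14*49 + 10 = 696, q_3 = 14*5 + 1 = 71.
q_3 = 71 > 35, so the last convergent with denominator <= 35 is p_2/q_2 = 49/5.
The closest fraction with denominator <= 35 is either p_2/q_2 or the intermediate fraction (k*p_2 + p_1)/(k*q_2 + q_1) with the largest k >= 1 whose denominator stays <= 35; these approach x as k grows, and every other convergent or intermediate fraction in range is farther away.
Largest k: floor((35 - q_1)/q_2) = floor((35 - 1)/5) = 6.
That gives (6*49 + 10)/(6*5 + 1) = 304/31.
Compare the errors: |x - 49/5| = |696*5 - 49*71|/(71*5) = 1/355, and |x - 304/31| = |696*31 - 304*71|/(71*31) = 8/2201.
Cross-multiplying, 1*2201 = 2201 < 2840 = 8*355, so 1/355 is smaller: the convergent 49/5 is closer to x than 304/31.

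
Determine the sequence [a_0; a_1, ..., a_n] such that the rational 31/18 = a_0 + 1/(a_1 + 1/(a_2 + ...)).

[1; 1, 2, 1, 1, 2]

Run the Euclidean algorithm on 31 and 18; the successive quotients are the partial quotients a_0, a_1, ... (each step inverts the fractional part left over by the previous one):
  31 = 1*18 + 13, so a_0 = 1.
  18 = 1*13 + 5, so a_1 = 1.
  13 = 2*5 + 3, so a_2 = 2.
  5 = 1*3 + 2, so a_3 = 1.
  3 = 1*2 + 1, so a_4 = 1.
  2 = 2*1 + 0, so a_5 = 2.
The remainder reaches 0 after 6 divisions, so the expansion has 6 partial quotients, read off in order.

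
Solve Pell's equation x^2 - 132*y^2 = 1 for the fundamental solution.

(x, y) = (23, 2)

First expand sqrt(132) as a continued fraction. With x_i = (sqrt(132) + m_i)/d_i and (m_0, d_0) = (0, 1): a_0 = floor(sqrt(132)) = 11, since 11^2 = 121 <= 132 < 144 = 12^2.
Iterate m_{i+1} = d_i*a_i - m_i, d_{i+1} = (132 - m_{i+1}^2)/d_i, a_{i+1} = floor((a_0 + m_{i+1})/d_{i+1}):
  m_1 = 1*11 - 0 = 11, d_1 = (132 - 11^2)/1 = 11/1 = 11, a_1 = floor((11 + 11)/11) = 2.
  m_2 = 11*2 - 11 = 11, d_2 = (132 - 11^2)/11 = 11/11 = 1, a_2 = floor((11 + 11)/1) = 22.
  m_3 = 1*22 - 11 = 11, d_3 = (132 - 11^2)/1 = 11/1 = 11: (m_3, d_3) = (m_1, d_1) = (11, 11), so from here the quotients repeat a_1, a_2; the period length is 2.
So sqrt(132) = [11; (2, 22)] with period length k = 2.
k is even, so the fundamental solution of x^2 - 132y^2 = 1 is (p_{k-1}, q_{k-1}) = (p_1, q_1); compute convergents through index 1.
Convergents (p_i = a_i*p_{i-1} + p_{i-2}, q_i = a_i*q_{i-1} + q_{i-2} with p_{-2}=0, p_{-1}=1, q_{-2}=1, q_{-1}=0):
  i=0: a_0=11, p_0 = 11*1 + 0 = 11, q_0 = 11*0 + 1 = 1.
  i=1: a_1=2, p_1 = 2*11 + 1 = 23, q_1 = 2*1 + 0 = 2.
Check: 23^2 - 132*2^2 = 529 - 528 = 1, so (x, y) = (23, 2) solves the equation, and by the theorem it is the least positive solution.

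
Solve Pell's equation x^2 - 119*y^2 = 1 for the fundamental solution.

First expand sqrt(119) as a continued fraction. With x_i = (sqrt(119) + m_i)/d_i and (m_0, d_0) = (0, 1): a_0 = floor(sqrt(119)) = 10, since 10^2 = 100 <= 119 < 121 = 11^2.
Iterate m_{i+1} = d_i*a_i - m_i, d_{i+1} = (119 - m_{i+1}^2)/d_i, a_{i+1} = floor((a_0 + m_{i+1})/d_{i+1}):
  m_1 = 1*10 - 0 = 10, d_1 = (119 - 10^2)/1 = 19/1 = 19, a_1 = floor((10 + 10)/19) = 1.
  m_2 = 19*1 - 10 = 9, d_2 = (119 - 9^2)/19 = 38/19 = 2, a_2 = floor((10 + 9)/2) = 9.
  m_3 = 2*9 - 9 = 9, d_3 = (119 - 9^2)/2 = 38/2 = 19, a_3 = floor((10 + 9)/19) = 1.
  m_4 = 19*1 - 9 = 10, d_4 = (119 - 10^2)/19 = 19/19 = 1, a_4 = floor((10 + 10)/1) = 20.
  m_5 = 1*20 - 10 = 10, d_5 = (119 - 10^2)/1 = 19/1 = 19: (m_5, d_5) = (m_1, d_1) = (10, 19), so from here the quotients repeat a_1, ..., a_4; the period length is 4.
So sqrt(119) = [10; (1, 9, 1, 20)] with period length k = 4.
k is even, so the fundamental solution of x^2 - 119y^2 = 1 is (p_{k-1}, q_{k-1}) = (p_3, q_3); compute convergents through index 3.
Convergents (p_i = a_i*p_{i-1} + p_{i-2}, q_i = a_i*q_{i-1} + q_{i-2} with p_{-2}=0, p_{-1}=1, q_{-2}=1, q_{-1}=0):
  i=0: a_0=10, p_0 = 10*1 + 0 = 10, q_0 = 10*0 + 1 = 1.
  i=1: a_1=1, p_1 = 1*10 + 1 = 11, q_1 = 1*1 + 0 = 1.
  i=2: a_2=9, p_2 = 9*11 + 10 = 109, q_2 = 9*1 + 1 = 10.
  i=3: a_3=1, p_3 = 1*109 + 11 = 120, q_3 = 1*10 + 1 = 11.
Check: 120^2 - 119*11^2 = 14400 - 14399 = 1, so (x, y) = (120, 11) solves the equation, and by the theorem it is the least positive solution.

(x, y) = (120, 11)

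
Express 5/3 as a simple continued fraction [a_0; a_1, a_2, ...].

[1; 1, 2]

Run the Euclidean algorithm on 5 and 3; the successive quotients are the partial quotients a_0, a_1, ... (each step inverts the fractional part left over by the previous one):
  5 = 1*3 + 2, so a_0 = 1.
  3 = 1*2 + 1, so a_1 = 1.
  2 = 2*1 + 0, so a_2 = 2.
The remainder reaches 0 after 3 divisions, so the expansion has 3 partial quotients, read off in order.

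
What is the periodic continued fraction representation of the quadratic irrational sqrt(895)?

Write x_i = (sqrt(895) + m_i)/d_i with (m_0, d_0) = (0, 1). a_0 = floor(sqrt(895)) = 29, since 29^2 = 841 <= 895 < 900 = 30^2.
Iterate m_{i+1} = d_i*a_i - m_i, d_{i+1} = (895 - m_{i+1}^2)/d_i, a_{i+1} = floor((a_0 + m_{i+1})/d_{i+1}):
  m_1 = 1*29 - 0 = 29, d_1 = (895 - 29^2)/1 = 54/1 = 54, a_1 = floor((29 + 29)/54) = 1.
  m_2 = 54*1 - 29 = 25, d_2 = (895 - 25^2)/54 = 270/54 = 5, a_2 = floor((29 + 25)/5) = 10.
  m_3 = 5*10 - 25 = 25, d_3 = (895 - 25^2)/5 = 270/5 = 54, a_3 = floor((29 + 25)/54) = 1.
  m_4 = 54*1 - 25 = 29, d_4 = (895 - 29^2)/54 = 54/54 = 1, a_4 = floor((29 + 29)/1) = 58.
  m_5 = 1*58 - 29 = 29, d_5 = (895 - 29^2)/1 = 54/1 = 54: (m_5, d_5) = (m_1, d_1) = (29, 54), so from here the quotients repeat a_1, ..., a_4; the period length is 4.
Hence the expansion of sqrt(895) is a_0 = 29 followed by the repeating block 1, 10, 1, 58 (period 4).

[29; (1, 10, 1, 58)]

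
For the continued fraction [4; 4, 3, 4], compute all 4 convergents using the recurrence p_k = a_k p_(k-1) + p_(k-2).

Using the convergent recurrence p_i = a_i*p_{i-1} + p_{i-2}, q_i = a_i*q_{i-1} + q_{i-2} with p_{-2}=0, p_{-1}=1, q_{-2}=1, q_{-1}=0:
  i=0: a_0=4, p_0 = 4*1 + 0 = 4, q_0 = 4*0 + 1 = 1.
  i=1: a_1=4, p_1 = 4*4 + 1 = 17, q_1 = 4*1 + 0 = 4.
  i=2: a_2=3, p_2 = 3*17 + 4 = 55, q_2 = 3*4 + 1 = 13.
  i=3: a_3=4, p_3 = 4*55 + 17 = 237, q_3 = 4*13 + 4 = 56.

4/1, 17/4, 55/13, 237/56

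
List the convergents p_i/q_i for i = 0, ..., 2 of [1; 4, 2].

1/1, 5/4, 11/9

Using the convergent recurrence p_i = a_i*p_{i-1} + p_{i-2}, q_i = a_i*q_{i-1} + q_{i-2} with p_{-2}=0, p_{-1}=1, q_{-2}=1, q_{-1}=0:
  i=0: a_0=1, p_0 = 1*1 + 0 = 1, q_0 = 1*0 + 1 = 1.
  i=1: a_1=4, p_1 = 4*1 + 1 = 5, q_1 = 4*1 + 0 = 4.
  i=2: a_2=2, p_2 = 2*5 + 1 = 11, q_2 = 2*4 + 1 = 9.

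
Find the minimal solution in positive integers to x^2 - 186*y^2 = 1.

(x, y) = (7501, 550)

First expand sqrt(186) as a continued fraction. With x_i = (sqrt(186) + m_i)/d_i and (m_0, d_0) = (0, 1): a_0 = floor(sqrt(186)) = 13, since 13^2 = 169 <= 186 < 196 = 14^2.
Iterate m_{i+1} = d_i*a_i - m_i, d_{i+1} = (186 - m_{i+1}^2)/d_i, a_{i+1} = floor((a_0 + m_{i+1})/d_{i+1}):
  m_1 = 1*13 - 0 = 13, d_1 = (186 - 13^2)/1 = 17/1 = 17, a_1 = floor((13 + 13)/17) = 1.
  m_2 = 17*1 - 13 = 4, d_2 = (186 - 4^2)/17 = 170/17 = 10, a_2 = floor((13 + 4)/10) = 1.
  m_3 = 10*1 - 4 = 6, d_3 = (186 - 6^2)/10 = 150/10 = 15, a_3 = floor((13 + 6)/15) = 1.
  m_4 = 15*1 - 6 = 9, d_4 = (186 - 9^2)/15 = 105/15 = 7, a_4 = floor((13 + 9)/7) = 3.
  m_5 = 7*3 - 9 = 12, d_5 = (186 - 12^2)/7 = 42/7 = 6, a_5 = floor((13 + 12)/6) = 4.
  m_6 = 6*4 - 12 = 12, d_6 = (186 - 12^2)/6 = 42/6 = 7, a_6 = floor((13 + 12)/7) = 3.
  m_7 = 7*3 - 12 = 9, d_7 = (186 - 9^2)/7 = 105/7 = 15, a_7 = floor((13 + 9)/15) = 1.
  m_8 = 15*1 - 9 = 6, d_8 = (186 - 6^2)/15 = 150/15 = 10, a_8 = floor((13 + 6)/10) = 1.
  m_9 = 10*1 - 6 = 4, d_9 = (186 - 4^2)/10 = 170/10 = 17, a_9 = floor((13 + 4)/17) = 1.
  m_10 = 17*1 - 4 = 13, d_10 = (186 - 13^2)/17 = 17/17 = 1, a_10 = floor((13 + 13)/1) = 26.
  m_11 = 1*26 - 13 = 13, d_11 = (186 - 13^2)/1 = 17/1 = 17: (m_11, d_11) = (m_1, d_1) = (13, 17), so from here the quotients repeat a_1, ..., a_10; the period length is 10.
So sqrt(186) = [13; (1, 1, 1, 3, 4, 3, 1, 1, 1, 26)] with period length k = 10.
k is even, so the fundamental solution of x^2 - 186y^2 = 1 is (p_{k-1}, q_{k-1}) = (p_9, q_9); compute convergents through index 9.
Convergents (p_i = a_i*p_{i-1} + p_{i-2}, q_i = a_i*q_{i-1} + q_{i-2} with p_{-2}=0, p_{-1}=1, q_{-2}=1, q_{-1}=0):
  i=0: a_0=13, p_0 = 13*1 + 0 = 13, q_0 = 13*0 + 1 = 1.
  i=1: a_1=1, p_1 = 1*13 + 1 = 14, q_1 = 1*1 + 0 = 1.
  i=2: a_2=1, p_2 = 1*14 + 13 = 27, q_2 = 1*1 + 1 = 2.
  i=3: a_3=1, p_3 = 1*27 + 14 = 41, q_3 = 1*2 + 1 = 3.
  i=4: a_4=3, p_4 = 3*41 + 27 = 150, q_4 = 3*3 + 2 = 11.
  i=5: a_5=4, p_5 = 4*150 + 41 = 641, q_5 = 4*11 + 3 = 47.
  i=6: a_6=3, p_6 = 3*641 + 150 = 2073, q_6 = 3*47 + 11 = 152.
  i=7: a_7=1, p_7 = 1*2073 + 641 = 2714, q_7 = 1*152 + 47 = 199.
  i=8: a_8=1, p_8 = 1*2714 + 2073 = 4787, q_8 = 1*199 + 152 = 351.
  i=9: a_9=1, p_9 = 1*4787 + 2714 = 7501, q_9 = 1*351 + 199 = 550.
Check: 7501^2 - 186*550^2 = 56265001 - 56265000 = 1, so (x, y) = (7501, 550) solves the equation, and by the theorem it is the least positive solution.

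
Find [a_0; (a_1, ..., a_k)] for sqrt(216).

[14; (1, 2, 3, 2, 1, 28)]

Write x_i = (sqrt(216) + m_i)/d_i with (m_0, d_0) = (0, 1). a_0 = floor(sqrt(216)) = 14, since 14^2 = 196 <= 216 < 225 = 15^2.
Iterate m_{i+1} = d_i*a_i - m_i, d_{i+1} = (216 - m_{i+1}^2)/d_i, a_{i+1} = floor((a_0 + m_{i+1})/d_{i+1}):
  m_1 = 1*14 - 0 = 14, d_1 = (216 - 14^2)/1 = 20/1 = 20, a_1 = floor((14 + 14)/20) = 1.
  m_2 = 20*1 - 14 = 6, d_2 = (216 - 6^2)/20 = 180/20 = 9, a_2 = floor((14 + 6)/9) = 2.
  m_3 = 9*2 - 6 = 12, d_3 = (216 - 12^2)/9 = 72/9 = 8, a_3 = floor((14 + 12)/8) = 3.
  m_4 = 8*3 - 12 = 12, d_4 = (216 - 12^2)/8 = 72/8 = 9, a_4 = floor((14 + 12)/9) = 2.
  m_5 = 9*2 - 12 = 6, d_5 = (216 - 6^2)/9 = 180/9 = 20, a_5 = floor((14 + 6)/20) = 1.
  m_6 = 20*1 - 6 = 14, d_6 = (216 - 14^2)/20 = 20/20 = 1, a_6 = floor((14 + 14)/1) = 28.
  m_7 = 1*28 - 14 = 14, d_7 = (216 - 14^2)/1 = 20/1 = 20: (m_7, d_7) = (m_1, d_1) = (14, 20), so from here the quotients repeat a_1, ..., a_6; the period length is 6.
Hence the expansion of sqrt(216) is a_0 = 14 followed by the repeating block 1, 2, 3, 2, 1, 28 (period 6).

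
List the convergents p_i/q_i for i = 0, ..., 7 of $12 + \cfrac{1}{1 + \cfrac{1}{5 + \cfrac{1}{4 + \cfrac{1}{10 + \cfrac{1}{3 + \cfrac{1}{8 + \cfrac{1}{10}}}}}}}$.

12/1, 13/1, 77/6, 321/25, 3287/256, 10182/793, 84743/6600, 857612/66793

Using the convergent recurrence p_i = a_i*p_{i-1} + p_{i-2}, q_i = a_i*q_{i-1} + q_{i-2} with p_{-2}=0, p_{-1}=1, q_{-2}=1, q_{-1}=0:
  i=0: a_0=12, p_0 = 12*1 + 0 = 12, q_0 = 12*0 + 1 = 1.
  i=1: a_1=1, p_1 = 1*12 + 1 = 13, q_1 = 1*1 + 0 = 1.
  i=2: a_2=5, p_2 = 5*13 + 12 = 77, q_2 = 5*1 + 1 = 6.
  i=3: a_3=4, p_3 = 4*77 + 13 = 321, q_3 = 4*6 + 1 = 25.
  i=4: a_4=10, p_4 = 10*321 + 77 = 3287, q_4 = 10*25 + 6 = 256.
  i=5: a_5=3, p_5 = 3*3287 + 321 = 10182, q_5 = 3*256 + 25 = 793.
  i=6: a_6=8, p_6 = 8*10182 + 3287 = 84743, q_6 = 8*793 + 256 = 6600.
  i=7: a_7=10, p_7 = 10*84743 + 10182 = 857612, q_7 = 10*6600 + 793 = 66793.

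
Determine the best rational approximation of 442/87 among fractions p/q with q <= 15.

Expand x = 442/87 as a continued fraction with the Euclidean algorithm:
  442 = 5*87 + 7, so a_0 = 5.
  87 = 12*7 + 3, so a_1 = 12.
  7 = 2*3 + 1, so a_2 = 2.
  3 = 3*1 + 0, so a_3 = 3.
so x = [5; 12, 2, 3].
Convergents (p_i = a_i*p_{i-1} + p_{i-2}, q_i = a_i*q_{i-1} + q_{i-2} with p_{-2}=0, p_{-1}=1, q_{-2}=1, q_{-1}=0), until the denominator exceeds 15:
  i=0: a_0=5, p_0 = 5*1 + 0 = 5, q_0 = 5*0 + 1 = 1.
  i=1: a_1=12, p_1 = 12*5 + 1 = 61, q_1 = 12*1 + 0 = 12.
  i=2: a_2=2, p_2 = 2*61 + 5 = 127, q_2 = 2*12 + 1 = 25.
q_2 = 25 > 15, so the last convergent with denominator <= 15 is p_1/q_1 = 61/12.
The closest fraction with denominator <= 15 is either p_1/q_1 or the intermediate fraction (k*p_1 + p_0)/(k*q_1 + q_0) with the largest k >= 1 whose denominator stays <= 15; these approach x as k grows, and every other convergent or intermediate fraction in range is farther away.
Largest k: floor((15 - q_0)/q_1) = floor((15 - 1)/12) = 1.
That gives (1*61 + 5)/(1*12 + 1) = 66/13.
Compare the errors: |x - 61/12| = |442*12 - 61*87|/(87*12) = 3/1044, and |x - 66/13| = |442*13 - 66*87|/(87*13) = 4/1131.
Cross-multiplying, 3*1131 = 3393 < 4176 = 4*1044, so 3/1044 is smaller: the convergent 61/12 is closer to x than 66/13.

61/12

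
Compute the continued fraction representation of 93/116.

[0; 1, 4, 23]

Run the Euclidean algorithm on 93 and 116; the successive quotients are the partial quotients a_0, a_1, ... (each step inverts the fractional part left over by the previous one):
  93 = 0*116 + 93, so a_0 = 0.
  116 = 1*93 + 23, so a_1 = 1.
  93 = 4*23 + 1, so a_2 = 4.
  23 = 23*1 + 0, so a_3 = 23.
The remainder reaches 0 after 4 divisions, so the expansion has 4 partial quotients, read off in order.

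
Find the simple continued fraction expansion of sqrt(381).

[19; (1, 1, 12, 1, 1, 38)]

Write x_i = (sqrt(381) + m_i)/d_i with (m_0, d_0) = (0, 1). a_0 = floor(sqrt(381)) = 19, since 19^2 = 361 <= 381 < 400 = 20^2.
Iterate m_{i+1} = d_i*a_i - m_i, d_{i+1} = (381 - m_{i+1}^2)/d_i, a_{i+1} = floor((a_0 + m_{i+1})/d_{i+1}):
  m_1 = 1*19 - 0 = 19, d_1 = (381 - 19^2)/1 = 20/1 = 20, a_1 = floor((19 + 19)/20) = 1.
  m_2 = 20*1 - 19 = 1, d_2 = (381 - 1^2)/20 = 380/20 = 19, a_2 = floor((19 + 1)/19) = 1.
  m_3 = 19*1 - 1 = 18, d_3 = (381 - 18^2)/19 = 57/19 = 3, a_3 = floor((19 + 18)/3) = 12.
  m_4 = 3*12 - 18 = 18, d_4 = (381 - 18^2)/3 = 57/3 = 19, a_4 = floor((19 + 18)/19) = 1.
  m_5 = 19*1 - 18 = 1, d_5 = (381 - 1^2)/19 = 380/19 = 20, a_5 = floor((19 + 1)/20) = 1.
  m_6 = 20*1 - 1 = 19, d_6 = (381 - 19^2)/20 = 20/20 = 1, a_6 = floor((19 + 19)/1) = 38.
  m_7 = 1*38 - 19 = 19, d_7 = (381 - 19^2)/1 = 20/1 = 20: (m_7, d_7) = (m_1, d_1) = (19, 20), so from here the quotients repeat a_1, ..., a_6; the period length is 6.
Hence the expansion of sqrt(381) is a_0 = 19 followed by the repeating block 1, 1, 12, 1, 1, 38 (period 6).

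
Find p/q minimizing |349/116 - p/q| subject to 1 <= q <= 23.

3/1

Expand x = 349/116 as a continued fraction with the Euclidean algorithm:
  349 = 3*116 + 1, so a_0 = 3.
  116 = 116*1 + 0, so a_1 = 116.
so x = [3; 116].
Convergents (p_i = a_i*p_{i-1} + p_{i-2}, q_i = a_i*q_{i-1} + q_{i-2} with p_{-2}=0, p_{-1}=1, q_{-2}=1, q_{-1}=0), until the denominator exceeds 23:
  i=0: a_0=3, p_0 = 3*1 + 0 = 3, q_0 = 3*0 + 1 = 1.
  i=1: a_1=116, p_1 = 116*3 + 1 = 349, q_1 = 116*1 + 0 = 116.
q_1 = 116 > 23, so the last convergent with denominator <= 23 is p_0/q_0 = 3/1.
The closest fraction with denominator <= 23 is either p_0/q_0 or the intermediate fraction (k*p_0 + p_{-1})/(k*q_0 + q_{-1}) with the largest k >= 1 whose denominator stays <= 23; these approach x as k grows, and every other convergent or intermediate fraction in range is farther away.
Largest k: floor((23 - q_{-1})/q_0) = floor((23 - 0)/1) = 23 (using the seeds p_{-1} = 1, q_{-1} = 0).
That gives (23*3 + 1)/(23*1 + 0) = 70/23.
Compare the errors: |x - 3/1| = |349*1 - 3*116|/(116*1) = 1/116, and |x - 70/23| = |349*23 - 70*116|/(116*23) = 93/2668.
Cross-multiplying, 1*2668 = 2668 < 10788 = 93*116, so 1/116 is smaller: the convergent 3/1 is closer to x than 70/23.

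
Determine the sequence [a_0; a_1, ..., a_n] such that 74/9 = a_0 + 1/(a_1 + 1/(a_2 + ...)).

Run the Euclidean algorithm on 74 and 9; the successive quotients are the partial quotients a_0, a_1, ... (each step inverts the fractional part left over by the previous one):
  74 = 8*9 + 2, so a_0 = 8.
  9 = 4*2 + 1, so a_1 = 4.
  2 = 2*1 + 0, so a_2 = 2.
The remainder reaches 0 after 3 divisions, so the expansion has 3 partial quotients, read off in order.

[8; 4, 2]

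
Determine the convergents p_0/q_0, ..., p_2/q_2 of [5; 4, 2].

Using the convergent recurrence p_i = a_i*p_{i-1} + p_{i-2}, q_i = a_i*q_{i-1} + q_{i-2} with p_{-2}=0, p_{-1}=1, q_{-2}=1, q_{-1}=0:
  i=0: a_0=5, p_0 = 5*1 + 0 = 5, q_0 = 5*0 + 1 = 1.
  i=1: a_1=4, p_1 = 4*5 + 1 = 21, q_1 = 4*1 + 0 = 4.
  i=2: a_2=2, p_2 = 2*21 + 5 = 47, q_2 = 2*4 + 1 = 9.

5/1, 21/4, 47/9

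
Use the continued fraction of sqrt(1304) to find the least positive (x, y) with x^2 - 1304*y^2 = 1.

First expand sqrt(1304) as a continued fraction. With x_i = (sqrt(1304) + m_i)/d_i and (m_0, d_0) = (0, 1): a_0 = floor(sqrt(1304)) = 36, since 36^2 = 1296 <= 1304 < 1369 = 37^2.
Iterate m_{i+1} = d_i*a_i - m_i, d_{i+1} = (1304 - m_{i+1}^2)/d_i, a_{i+1} = floor((a_0 + m_{i+1})/d_{i+1}):
  m_1 = 1*36 - 0 = 36, d_1 = (1304 - 36^2)/1 = 8/1 = 8, a_1 = floor((36 + 36)/8) = 9.
  m_2 = 8*9 - 36 = 36, d_2 = (1304 - 36^2)/8 = 8/8 = 1, a_2 = floor((36 + 36)/1) = 72.
  m_3 = 1*72 - 36 = 36, d_3 = (1304 - 36^2)/1 = 8/1 = 8: (m_3, d_3) = (m_1, d_1) = (36, 8), so from here the quotients repeat a_1, a_2; the period length is 2.
So sqrt(1304) = [36; (9, 72)] with period length k = 2.
k is even, so the fundamental solution of x^2 - 1304y^2 = 1 is (p_{k-1}, q_{k-1}) = (p_1, q_1); compute convergents through index 1.
Convergents (p_i = a_i*p_{i-1} + p_{i-2}, q_i = a_i*q_{i-1} + q_{i-2} with p_{-2}=0, p_{-1}=1, q_{-2}=1, q_{-1}=0):
  i=0: a_0=36, p_0 = 36*1 + 0 = 36, q_0 = 36*0 + 1 = 1.
  i=1: a_1=9, p_1 = 9*36 + 1 = 325, q_1 = 9*1 + 0 = 9.
Check: 325^2 - 1304*9^2 = 105625 - 105624 = 1, so (x, y) = (325, 9) solves the equation, and by the theorem it is the least positive solution.

(x, y) = (325, 9)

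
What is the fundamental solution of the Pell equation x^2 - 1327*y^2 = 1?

(x, y) = (65024, 1785)

First expand sqrt(1327) as a continued fraction. With x_i = (sqrt(1327) + m_i)/d_i and (m_0, d_0) = (0, 1): a_0 = floor(sqrt(1327)) = 36, since 36^2 = 1296 <= 1327 < 1369 = 37^2.
Iterate m_{i+1} = d_i*a_i - m_i, d_{i+1} = (1327 - m_{i+1}^2)/d_i, a_{i+1} = floor((a_0 + m_{i+1})/d_{i+1}):
  m_1 = 1*36 - 0 = 36, d_1 = (1327 - 36^2)/1 = 31/1 = 31, a_1 = floor((36 + 36)/31) = 2.
  m_2 = 31*2 - 36 = 26, d_2 = (1327 - 26^2)/31 = 651/31 = 21, a_2 = floor((36 + 26)/21) = 2.
  m_3 = 21*2 - 26 = 16, d_3 = (1327 - 16^2)/21 = 1071/21 = 51, a_3 = floor((36 + 16)/51) = 1.
  m_4 = 51*1 - 16 = 35, d_4 = (1327 - 35^2)/51 = 102/51 = 2, a_4 = floor((36 + 35)/2) = 35.
  m_5 = 2*35 - 35 = 35, d_5 = (1327 - 35^2)/2 = 102/2 = 51, a_5 = floor((36 + 35)/51) = 1.
  m_6 = 51*1 - 35 = 16, d_6 = (1327 - 16^2)/51 = 1071/51 = 21, a_6 = floor((36 + 16)/21) = 2.
  m_7 = 21*2 - 16 = 26, d_7 = (1327 - 26^2)/21 = 651/21 = 31, a_7 = floor((36 + 26)/31) = 2.
  m_8 = 31*2 - 26 = 36, d_8 = (1327 - 36^2)/31 = 31/31 = 1, a_8 = floor((36 + 36)/1) = 72.
  m_9 = 1*72 - 36 = 36, d_9 = (1327 - 36^2)/1 = 31/1 = 31: (m_9, d_9) = (m_1, d_1) = (36, 31), so from here the quotients repeat a_1, ..., a_8; the period length is 8.
So sqrt(1327) = [36; (2, 2, 1, 35, 1, 2, 2, 72)] with period length k = 8.
k is even, so the fundamental solution of x^2 - 1327y^2 = 1 is (p_{k-1}, q_{k-1}) = (p_7, q_7); compute convergents through index 7.
Convergents (p_i = a_i*p_{i-1} + p_{i-2}, q_i = a_i*q_{i-1} + q_{i-2} with p_{-2}=0, p_{-1}=1, q_{-2}=1, q_{-1}=0):
  i=0: a_0=36, p_0 = 36*1 + 0 = 36, q_0 = 36*0 + 1 = 1.
  i=1: a_1=2, p_1 = 2*36 + 1 = 73, q_1 = 2*1 + 0 = 2.
  i=2: a_2=2, p_2 = 2*73 + 36 = 182, q_2 = 2*2 + 1 = 5.
  i=3: a_3=1, p_3 = 1*182 + 73 = 255, q_3 = 1*5 + 2 = 7.
  i=4: a_4=35, p_4 = 35*255 + 182 = 9107, q_4 = 35*7 + 5 = 250.
  i=5: a_5=1, p_5 = 1*9107 + 255 = 9362, q_5 = 1*250 + 7 = 257.
  i=6: a_6=2, p_6 = 2*9362 + 9107 = 27831, q_6 = 2*257 + 250 = 764.
  i=7: a_7=2, p_7 = 2*27831 + 9362 = 65024, q_7 = 2*764 + 257 = 1785.
Check: 65024^2 - 1327*1785^2 = 4228120576 - 4228120575 = 1, so (x, y) = (65024, 1785) solves the equation, and by the theorem it is the least positive solution.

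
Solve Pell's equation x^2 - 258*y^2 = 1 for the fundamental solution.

First expand sqrt(258) as a continued fraction. With x_i = (sqrt(258) + m_i)/d_i and (m_0, d_0) = (0, 1): a_0 = floor(sqrt(258)) = 16, since 16^2 = 256 <= 258 < 289 = 17^2.
Iterate m_{i+1} = d_i*a_i - m_i, d_{i+1} = (258 - m_{i+1}^2)/d_i, a_{i+1} = floor((a_0 + m_{i+1})/d_{i+1}):
  m_1 = 1*16 - 0 = 16, d_1 = (258 - 16^2)/1 = 2/1 = 2, a_1 = floor((16 + 16)/2) = 16.
  m_2 = 2*16 - 16 = 16, d_2 = (258 - 16^2)/2 = 2/2 = 1, a_2 = floor((16 + 16)/1) = 32.
  m_3 = 1*32 - 16 = 16, d_3 = (258 - 16^2)/1 = 2/1 = 2: (m_3, d_3) = (m_1, d_1) = (16, 2), so from here the quotients repeat a_1, a_2; the period length is 2.
So sqrt(258) = [16; (16, 32)] with period length k = 2.
k is even, so the fundamental solution of x^2 - 258y^2 = 1 is (p_{k-1}, q_{k-1}) = (p_1, q_1); compute convergents through index 1.
Convergents (p_i = a_i*p_{i-1} + p_{i-2}, q_i = a_i*q_{i-1} + q_{i-2} with p_{-2}=0, p_{-1}=1, q_{-2}=1, q_{-1}=0):
  i=0: a_0=16, p_0 = 16*1 + 0 = 16, q_0 = 16*0 + 1 = 1.
  i=1: a_1=16, p_1 = 16*16 + 1 = 257, q_1 = 16*1 + 0 = 16.
Check: 257^2 - 258*16^2 = 66049 - 66048 = 1, so (x, y) = (257, 16) solves the equation, and by the theorem it is the least positive solution.

(x, y) = (257, 16)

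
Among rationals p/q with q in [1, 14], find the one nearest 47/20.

Expand x = 47/20 as a continued fraction with the Euclidean algorithm:
  47 = 2*20 + 7, so a_0 = 2.
  20 = 2*7 + 6, so a_1 = 2.
  7 = 1*6 + 1, so a_2 = 1.
  6 = 6*1 + 0, so a_3 = 6.
so x = [2; 2, 1, 6].
Convergents (p_i = a_i*p_{i-1} + p_{i-2}, q_i = a_i*q_{i-1} + q_{i-2} with p_{-2}=0, p_{-1}=1, q_{-2}=1, q_{-1}=0), until the denominator exceeds 14:
  i=0: a_0=2, p_0 = 2*1 + 0 = 2, q_0 = 2*0 + 1 = 1.
  i=1: a_1=2, p_1 = 2*2 + 1 = 5, q_1 = 2*1 + 0 = 2.
  i=2: a_2=1, p_2 = 1*5 + 2 = 7, q_2 = 1*2 + 1 = 3.
  i=3: a_3=6, p_3 = 6*7 + 5 = 47, q_3 = 6*3 + 2 = 20.
q_3 = 20 > 14, so the last convergent with denominator <= 14 is p_2/q_2 = 7/3.
The closest fraction with denominator <= 14 is either p_2/q_2 or the intermediate fraction (k*p_2 + p_1)/(k*q_2 + q_1) with the largest k >= 1 whose denominator stays <= 14; these approach x as k grows, and every other convergent or intermediate fraction in range is farther away.
Largest k: floor((14 - q_1)/q_2) = floor((14 - 2)/3) = 4.
That gives (4*7 + 5)/(4*3 + 2) = 33/14.
Compare the errors: |x - 7/3| = |47*3 - 7*20|/(20*3) = 1/60, and |x - 33/14| = |47*14 - 33*20|/(20*14) = 2/280.
Cross-multiplying, 2*60 = 120 < 280 = 1*280, so 2/280 is smaller: the intermediate fraction 33/14 is closer to x than 7/3.

33/14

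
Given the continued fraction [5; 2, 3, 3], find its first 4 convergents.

Using the convergent recurrence p_i = a_i*p_{i-1} + p_{i-2}, q_i = a_i*q_{i-1} + q_{i-2} with p_{-2}=0, p_{-1}=1, q_{-2}=1, q_{-1}=0:
  i=0: a_0=5, p_0 = 5*1 + 0 = 5, q_0 = 5*0 + 1 = 1.
  i=1: a_1=2, p_1 = 2*5 + 1 = 11, q_1 = 2*1 + 0 = 2.
  i=2: a_2=3, p_2 = 3*11 + 5 = 38, q_2 = 3*2 + 1 = 7.
  i=3: a_3=3, p_3 = 3*38 + 11 = 125, q_3 = 3*7 + 2 = 23.

5/1, 11/2, 38/7, 125/23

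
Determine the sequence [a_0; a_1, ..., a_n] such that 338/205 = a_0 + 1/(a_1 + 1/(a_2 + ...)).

[1; 1, 1, 1, 5, 1, 1, 5]

Run the Euclidean algorithm on 338 and 205; the successive quotients are the partial quotients a_0, a_1, ... (each step inverts the fractional part left over by the previous one):
  338 = 1*205 + 133, so a_0 = 1.
  205 = 1*133 + 72, so a_1 = 1.
  133 = 1*72 + 61, so a_2 = 1.
  72 = 1*61 + 11, so a_3 = 1.
  61 = 5*11 + 6, so a_4 = 5.
  11 = 1*6 + 5, so a_5 = 1.
  6 = 1*5 + 1, so a_6 = 1.
  5 = 5*1 + 0, so a_7 = 5.
The remainder reaches 0 after 8 divisions, so the expansion has 8 partial quotients, read off in order.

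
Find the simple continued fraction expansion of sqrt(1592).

[39; (1, 8, 1, 78)]

Write x_i = (sqrt(1592) + m_i)/d_i with (m_0, d_0) = (0, 1). a_0 = floor(sqrt(1592)) = 39, since 39^2 = 1521 <= 1592 < 1600 = 40^2.
Iterate m_{i+1} = d_i*a_i - m_i, d_{i+1} = (1592 - m_{i+1}^2)/d_i, a_{i+1} = floor((a_0 + m_{i+1})/d_{i+1}):
  m_1 = 1*39 - 0 = 39, d_1 = (1592 - 39^2)/1 = 71/1 = 71, a_1 = floor((39 + 39)/71) = 1.
  m_2 = 71*1 - 39 = 32, d_2 = (1592 - 32^2)/71 = 568/71 = 8, a_2 = floor((39 + 32)/8) = 8.
  m_3 = 8*8 - 32 = 32, d_3 = (1592 - 32^2)/8 = 568/8 = 71, a_3 = floor((39 + 32)/71) = 1.
  m_4 = 71*1 - 32 = 39, d_4 = (1592 - 39^2)/71 = 71/71 = 1, a_4 = floor((39 + 39)/1) = 78.
  m_5 = 1*78 - 39 = 39, d_5 = (1592 - 39^2)/1 = 71/1 = 71: (m_5, d_5) = (m_1, d_1) = (39, 71), so from here the quotients repeat a_1, ..., a_4; the period length is 4.
Hence the expansion of sqrt(1592) is a_0 = 39 followed by the repeating block 1, 8, 1, 78 (period 4).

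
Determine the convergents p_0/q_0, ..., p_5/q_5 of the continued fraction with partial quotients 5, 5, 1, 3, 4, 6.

Using the convergent recurrence p_i = a_i*p_{i-1} + p_{i-2}, q_i = a_i*q_{i-1} + q_{i-2} with p_{-2}=0, p_{-1}=1, q_{-2}=1, q_{-1}=0:
  i=0: a_0=5, p_0 = 5*1 + 0 = 5, q_0 = 5*0 + 1 = 1.
  i=1: a_1=5, p_1 = 5*5 + 1 = 26, q_1 = 5*1 + 0 = 5.
  i=2: a_2=1, p_2 = 1*26 + 5 = 31, q_2 = 1*5 + 1 = 6.
  i=3: a_3=3, p_3 = 3*31 + 26 = 119, q_3 = 3*6 + 5 = 23.
  i=4: a_4=4, p_4 = 4*119 + 31 = 507, q_4 = 4*23 + 6 = 98.
  i=5: a_5=6, p_5 = 6*507 + 119 = 3161, q_5 = 6*98 + 23 = 611.

5/1, 26/5, 31/6, 119/23, 507/98, 3161/611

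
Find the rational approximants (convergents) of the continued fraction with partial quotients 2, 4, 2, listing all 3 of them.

Using the convergent recurrence p_i = a_i*p_{i-1} + p_{i-2}, q_i = a_i*q_{i-1} + q_{i-2} with p_{-2}=0, p_{-1}=1, q_{-2}=1, q_{-1}=0:
  i=0: a_0=2, p_0 = 2*1 + 0 = 2, q_0 = 2*0 + 1 = 1.
  i=1: a_1=4, p_1 = 4*2 + 1 = 9, q_1 = 4*1 + 0 = 4.
  i=2: a_2=2, p_2 = 2*9 + 2 = 20, q_2 = 2*4 + 1 = 9.

2/1, 9/4, 20/9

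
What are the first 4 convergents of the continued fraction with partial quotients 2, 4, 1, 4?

Using the convergent recurrence p_i = a_i*p_{i-1} + p_{i-2}, q_i = a_i*q_{i-1} + q_{i-2} with p_{-2}=0, p_{-1}=1, q_{-2}=1, q_{-1}=0:
  i=0: a_0=2, p_0 = 2*1 + 0 = 2, q_0 = 2*0 + 1 = 1.
  i=1: a_1=4, p_1 = 4*2 + 1 = 9, q_1 = 4*1 + 0 = 4.
  i=2: a_2=1, p_2 = 1*9 + 2 = 11, q_2 = 1*4 + 1 = 5.
  i=3: a_3=4, p_3 = 4*11 + 9 = 53, q_3 = 4*5 + 4 = 24.

2/1, 9/4, 11/5, 53/24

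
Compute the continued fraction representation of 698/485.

Run the Euclidean algorithm on 698 and 485; the successive quotients are the partial quotients a_0, a_1, ... (each step inverts the fractional part left over by the previous one):
  698 = 1*485 + 213, so a_0 = 1.
  485 = 2*213 + 59, so a_1 = 2.
  213 = 3*59 + 36, so a_2 = 3.
  59 = 1*36 + 23, so a_3 = 1.
  36 = 1*23 + 13, so a_4 = 1.
  23 = 1*13 + 10, so a_5 = 1.
  13 = 1*10 + 3, so a_6 = 1.
  10 = 3*3 + 1, so a_7 = 3.
  3 = 3*1 + 0, so a_8 = 3.
The remainder reaches 0 after 9 divisions, so the expansion has 9 partial quotients, read off in order.

[1; 2, 3, 1, 1, 1, 1, 3, 3]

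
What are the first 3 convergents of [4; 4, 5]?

4/1, 17/4, 89/21

Using the convergent recurrence p_i = a_i*p_{i-1} + p_{i-2}, q_i = a_i*q_{i-1} + q_{i-2} with p_{-2}=0, p_{-1}=1, q_{-2}=1, q_{-1}=0:
  i=0: a_0=4, p_0 = 4*1 + 0 = 4, q_0 = 4*0 + 1 = 1.
  i=1: a_1=4, p_1 = 4*4 + 1 = 17, q_1 = 4*1 + 0 = 4.
  i=2: a_2=5, p_2 = 5*17 + 4 = 89, q_2 = 5*4 + 1 = 21.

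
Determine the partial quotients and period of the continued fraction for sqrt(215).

[14; (1, 1, 1, 28)]

Write x_i = (sqrt(215) + m_i)/d_i with (m_0, d_0) = (0, 1). a_0 = floor(sqrt(215)) = 14, since 14^2 = 196 <= 215 < 225 = 15^2.
Iterate m_{i+1} = d_i*a_i - m_i, d_{i+1} = (215 - m_{i+1}^2)/d_i, a_{i+1} = floor((a_0 + m_{i+1})/d_{i+1}):
  m_1 = 1*14 - 0 = 14, d_1 = (215 - 14^2)/1 = 19/1 = 19, a_1 = floor((14 + 14)/19) = 1.
  m_2 = 19*1 - 14 = 5, d_2 = (215 - 5^2)/19 = 190/19 = 10, a_2 = floor((14 + 5)/10) = 1.
  m_3 = 10*1 - 5 = 5, d_3 = (215 - 5^2)/10 = 190/10 = 19, a_3 = floor((14 + 5)/19) = 1.
  m_4 = 19*1 - 5 = 14, d_4 = (215 - 14^2)/19 = 19/19 = 1, a_4 = floor((14 + 14)/1) = 28.
  m_5 = 1*28 - 14 = 14, d_5 = (215 - 14^2)/1 = 19/1 = 19: (m_5, d_5) = (m_1, d_1) = (14, 19), so from here the quotients repeat a_1, ..., a_4; the period length is 4.
Hence the expansion of sqrt(215) is a_0 = 14 followed by the repeating block 1, 1, 1, 28 (period 4).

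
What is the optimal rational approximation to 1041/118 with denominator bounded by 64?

397/45

Expand x = 1041/118 as a continued fraction with the Euclidean algorithm:
  1041 = 8*118 + 97, so a_0 = 8.
  118 = 1*97 + 21, so a_1 = 1.
  97 = 4*21 + 13, so a_2 = 4.
  21 = 1*13 + 8, so a_3 = 1.
  13 = 1*8 + 5, so a_4 = 1.
  8 = 1*5 + 3, so a_5 = 1.
  5 = 1*3 + 2, so a_6 = 1.
  3 = 1*2 + 1, so a_7 = 1.
  2 = 2*1 + 0, so a_8 = 2.
so x = [8; 1, 4, 1, 1, 1, 1, 1, 2].
Convergents (p_i = a_i*p_{i-1} + p_{i-2}, q_i = a_i*q_{i-1} + q_{i-2} with p_{-2}=0, p_{-1}=1, q_{-2}=1, q_{-1}=0), until the denominator exceeds 64:
  i=0: a_0=8, p_0 = 8*1 + 0 = 8, q_0 = 8*0 + 1 = 1.
  i=1: a_1=1, p_1 = 1*8 + 1 = 9, q_1 = 1*1 + 0 = 1.
  i=2: a_2=4, p_2 = 4*9 + 8 = 44, q_2 = 4*1 + 1 = 5.
  i=3: a_3=1, p_3 = 1*44 + 9 = 53, q_3 = 1*5 + 1 = 6.
  i=4: a_4=1, p_4 = 1*53 + 44 = 97, q_4 = 1*6 + 5 = 11.
  i=5: a_5=1, p_5 = 1*97 + 53 = 150, q_5 = 1*11 + 6 = 17.
  i=6: a_6=1, p_6 = 1*150 + 97 = 247, q_6 = 1*17 + 11 = 28.
  i=7: a_7=1, p_7 = 1*247 + 150 = 397, q_7 = 1*28 + 17 = 45.
  i=8: a_8=2, p_8 = 2*397 + 247 = 1041, q_8 = 2*45 + 28 = 118.
q_8 = 118 > 64, so the last convergent with denominator <= 64 is p_7/q_7 = 397/45.
The closest fraction with denominator <= 64 is either p_7/q_7 or the intermediate fraction (k*p_7 + p_6)/(k*q_7 + q_6) with the largest k >= 1 whose denominator stays <= 64; these approach x as k grows, and every other convergent or intermediate fraction in range is farther away.
Largest k: floor((64 - q_6)/q_7) = floor((64 - 28)/45) = 0.
Since k = 0, no intermediate fraction beyond p_7/q_7 has denominator <= 64, so the convergent 397/45 is the closest (its error is |1041*45 - 397*118|/(118*45) = 1/5310).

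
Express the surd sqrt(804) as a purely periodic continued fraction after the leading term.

Write x_i = (sqrt(804) + m_i)/d_i with (m_0, d_0) = (0, 1). a_0 = floor(sqrt(804)) = 28, since 28^2 = 784 <= 804 < 841 = 29^2.
Iterate m_{i+1} = d_i*a_i - m_i, d_{i+1} = (804 - m_{i+1}^2)/d_i, a_{i+1} = floor((a_0 + m_{i+1})/d_{i+1}):
  m_1 = 1*28 - 0 = 28, d_1 = (804 - 28^2)/1 = 20/1 = 20, a_1 = floor((28 + 28)/20) = 2.
  m_2 = 20*2 - 28 = 12, d_2 = (804 - 12^2)/20 = 660/20 = 33, a_2 = floor((28 + 12)/33) = 1.
  m_3 = 33*1 - 12 = 21, d_3 = (804 - 21^2)/33 = 363/33 = 11, a_3 = floor((28 + 21)/11) = 4.
  m_4 = 11*4 - 21 = 23, d_4 = (804 - 23^2)/11 = 275/11 = 25, a_4 = floor((28 + 23)/25) = 2.
  m_5 = 25*2 - 23 = 27, d_5 = (804 - 27^2)/25 = 75/25 = 3, a_5 = floor((28 + 27)/3) = 18.
  m_6 = 3*18 - 27 = 27, d_6 = (804 - 27^2)/3 = 75/3 = 25, a_6 = floor((28 + 27)/25) = 2.
  m_7 = 25*2 - 27 = 23, d_7 = (804 - 23^2)/25 = 275/25 = 11, a_7 = floor((28 + 23)/11) = 4.
  m_8 = 11*4 - 23 = 21, d_8 = (804 - 21^2)/11 = 363/11 = 33, a_8 = floor((28 + 21)/33) = 1.
  m_9 = 33*1 - 21 = 12, d_9 = (804 - 12^2)/33 = 660/33 = 20, a_9 = floor((28 + 12)/20) = 2.
  m_10 = 20*2 - 12 = 28, d_10 = (804 - 28^2)/20 = 20/20 = 1, a_10 = floor((28 + 28)/1) = 56.
  m_11 = 1*56 - 28 = 28, d_11 = (804 - 28^2)/1 = 20/1 = 20: (m_11, d_11) = (m_1, d_1) = (28, 20), so from here the quotients repeat a_1, ..., a_10; the period length is 10.
Hence the expansion of sqrt(804) is a_0 = 28 followed by the repeating block 2, 1, 4, 2, 18, 2, 4, 1, 2, 56 (period 10).

[28; (2, 1, 4, 2, 18, 2, 4, 1, 2, 56)]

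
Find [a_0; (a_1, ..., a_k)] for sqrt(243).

[15; (1, 1, 2, 3, 15, 3, 2, 1, 1, 30)]

Write x_i = (sqrt(243) + m_i)/d_i with (m_0, d_0) = (0, 1). a_0 = floor(sqrt(243)) = 15, since 15^2 = 225 <= 243 < 256 = 16^2.
Iterate m_{i+1} = d_i*a_i - m_i, d_{i+1} = (243 - m_{i+1}^2)/d_i, a_{i+1} = floor((a_0 + m_{i+1})/d_{i+1}):
  m_1 = 1*15 - 0 = 15, d_1 = (243 - 15^2)/1 = 18/1 = 18, a_1 = floor((15 + 15)/18) = 1.
  m_2 = 18*1 - 15 = 3, d_2 = (243 - 3^2)/18 = 234/18 = 13, a_2 = floor((15 + 3)/13) = 1.
  m_3 = 13*1 - 3 = 10, d_3 = (243 - 10^2)/13 = 143/13 = 11, a_3 = floor((15 + 10)/11) = 2.
  m_4 = 11*2 - 10 = 12, d_4 = (243 - 12^2)/11 = 99/11 = 9, a_4 = floor((15 + 12)/9) = 3.
  m_5 = 9*3 - 12 = 15, d_5 = (243 - 15^2)/9 = 18/9 = 2, a_5 = floor((15 + 15)/2) = 15.
  m_6 = 2*15 - 15 = 15, d_6 = (243 - 15^2)/2 = 18/2 = 9, a_6 = floor((15 + 15)/9) = 3.
  m_7 = 9*3 - 15 = 12, d_7 = (243 - 12^2)/9 = 99/9 = 11, a_7 = floor((15 + 12)/11) = 2.
  m_8 = 11*2 - 12 = 10, d_8 = (243 - 10^2)/11 = 143/11 = 13, a_8 = floor((15 + 10)/13) = 1.
  m_9 = 13*1 - 10 = 3, d_9 = (243 - 3^2)/13 = 234/13 = 18, a_9 = floor((15 + 3)/18) = 1.
  m_10 = 18*1 - 3 = 15, d_10 = (243 - 15^2)/18 = 18/18 = 1, a_10 = floor((15 + 15)/1) = 30.
  m_11 = 1*30 - 15 = 15, d_11 = (243 - 15^2)/1 = 18/1 = 18: (m_11, d_11) = (m_1, d_1) = (15, 18), so from here the quotients repeat a_1, ..., a_10; the period length is 10.
Hence the expansion of sqrt(243) is a_0 = 15 followed by the repeating block 1, 1, 2, 3, 15, 3, 2, 1, 1, 30 (period 10).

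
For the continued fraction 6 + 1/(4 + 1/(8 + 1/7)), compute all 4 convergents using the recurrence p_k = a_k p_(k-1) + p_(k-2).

Using the convergent recurrence p_i = a_i*p_{i-1} + p_{i-2}, q_i = a_i*q_{i-1} + q_{i-2} with p_{-2}=0, p_{-1}=1, q_{-2}=1, q_{-1}=0:
  i=0: a_0=6, p_0 = 6*1 + 0 = 6, q_0 = 6*0 + 1 = 1.
  i=1: a_1=4, p_1 = 4*6 + 1 = 25, q_1 = 4*1 + 0 = 4.
  i=2: a_2=8, p_2 = 8*25 + 6 = 206, q_2 = 8*4 + 1 = 33.
  i=3: a_3=7, p_3 = 7*206 + 25 = 1467, q_3 = 7*33 + 4 = 235.

6/1, 25/4, 206/33, 1467/235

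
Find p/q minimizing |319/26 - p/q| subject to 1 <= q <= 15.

184/15

Expand x = 319/26 as a continued fraction with the Euclidean algorithm:
  319 = 12*26 + 7, so a_0 = 12.
  26 = 3*7 + 5, so a_1 = 3.
  7 = 1*5 + 2, so a_2 = 1.
  5 = 2*2 + 1, so a_3 = 2.
  2 = 2*1 + 0, so a_4 = 2.
so x = [12; 3, 1, 2, 2].
Convergents (p_i = a_i*p_{i-1} + p_{i-2}, q_i = a_i*q_{i-1} + q_{i-2} with p_{-2}=0, p_{-1}=1, q_{-2}=1, q_{-1}=0), until the denominator exceeds 15:
  i=0: a_0=12, p_0 = 12*1 + 0 = 12, q_0 = 12*0 + 1 = 1.
  i=1: a_1=3, p_1 = 3*12 + 1 = 37, q_1 = 3*1 + 0 = 3.
  i=2: a_2=1, p_2 = 1*37 + 12 = 49, q_2 = 1*3 + 1 = 4.
  i=3: a_3=2, p_3 = 2*49 + 37 = 135, q_3 = 2*4 + 3 = 11.
  i=4: a_4=2, p_4 = 2*135 + 49 = 319, q_4 = 2*11 + 4 = 26.
q_4 = 26 > 15, so the last convergent with denominator <= 15 is p_3/q_3 = 135/11.
The closest fraction with denominator <= 15 is either p_3/q_3 or the intermediate fraction (k*p_3 + p_2)/(k*q_3 + q_2) with the largest k >= 1 whose denominator stays <= 15; these approach x as k grows, and every other convergent or intermediate fraction in range is farther away.
Largest k: floor((15 - q_2)/q_3) = floor((15 - 4)/11) = 1.
That gives (1*135 + 49)/(1*11 + 4) = 184/15.
Compare the errors: |x - 135/11| = |319*11 - 135*26|/(26*11) = 1/286, and |x - 184/15| = |319*15 - 184*26|/(26*15) = 1/390.
Cross-multiplying, 1*286 = 286 < 390 = 1*390, so 1/390 is smaller: the intermediate fraction 184/15 is closer to x than 135/11.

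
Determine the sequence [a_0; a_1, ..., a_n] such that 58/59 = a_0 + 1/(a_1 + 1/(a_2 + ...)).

Run the Euclidean algorithm on 58 and 59; the successive quotients are the partial quotients a_0, a_1, ... (each step inverts the fractional part left over by the previous one):
  58 = 0*59 + 58, so a_0 = 0.
  59 = 1*58 + 1, so a_1 = 1.
  58 = 58*1 + 0, so a_2 = 58.
The remainder reaches 0 after 3 divisions, so the expansion has 3 partial quotients, read off in order.

[0; 1, 58]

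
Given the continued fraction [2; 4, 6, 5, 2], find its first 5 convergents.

2/1, 9/4, 56/25, 289/129, 634/283

Using the convergent recurrence p_i = a_i*p_{i-1} + p_{i-2}, q_i = a_i*q_{i-1} + q_{i-2} with p_{-2}=0, p_{-1}=1, q_{-2}=1, q_{-1}=0:
  i=0: a_0=2, p_0 = 2*1 + 0 = 2, q_0 = 2*0 + 1 = 1.
  i=1: a_1=4, p_1 = 4*2 + 1 = 9, q_1 = 4*1 + 0 = 4.
  i=2: a_2=6, p_2 = 6*9 + 2 = 56, q_2 = 6*4 + 1 = 25.
  i=3: a_3=5, p_3 = 5*56 + 9 = 289, q_3 = 5*25 + 4 = 129.
  i=4: a_4=2, p_4 = 2*289 + 56 = 634, q_4 = 2*129 + 25 = 283.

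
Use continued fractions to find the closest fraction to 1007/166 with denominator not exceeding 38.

Expand x = 1007/166 as a continued fraction with the Euclidean algorithm:
  1007 = 6*166 + 11, so a_0 = 6.
  166 = 15*11 + 1, so a_1 = 15.
  11 = 11*1 + 0, so a_2 = 11.
so x = [6; 15, 11].
Convergents (p_i = a_i*p_{i-1} + p_{i-2}, q_i = a_i*q_{i-1} + q_{i-2} with p_{-2}=0, p_{-1}=1, q_{-2}=1, q_{-1}=0), until the denominator exceeds 38:
  i=0: a_0=6, p_0 = 6*1 + 0 = 6, q_0 = 6*0 + 1 = 1.
  i=1: a_1=15, p_1 = 15*6 + 1 = 91, q_1 = 15*1 + 0 = 15.
  i=2: a_2=11, p_2 = 11*91 + 6 = 1007, q_2 = 11*15 + 1 = 166.
q_2 = 166 > 38, so the last convergent with denominator <= 38 is p_1/q_1 = 91/15.
The closest fraction with denominator <= 38 is either p_1/q_1 or the intermediate fraction (k*p_1 + p_0)/(k*q_1 + q_0) with the largest k >= 1 whose denominator stays <= 38; these approach x as k grows, and every other convergent or intermediate fraction in range is farther away.
Largest k: floor((38 - q_0)/q_1) = floor((38 - 1)/15) = 2.
That gives (2*91 + 6)/(2*15 + 1) = 188/31.
Compare the errors: |x - 91/15| = |1007*15 - 91*166|/(166*15) = 1/2490, and |x - 188/31| = |1007*31 - 188*166|/(166*31) = 9/5146.
Cross-multiplying, 1*5146 = 5146 < 22410 = 9*2490, so 1/2490 is smaller: the convergent 91/15 is closer to x than 188/31.

91/15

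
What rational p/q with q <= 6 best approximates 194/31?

25/4

Expand x = 194/31 as a continued fraction with the Euclidean algorithm:
  194 = 6*31 + 8, so a_0 = 6.
  31 = 3*8 + 7, so a_1 = 3.
  8 = 1*7 + 1, so a_2 = 1.
  7 = 7*1 + 0, so a_3 = 7.
so x = [6; 3, 1, 7].
Convergents (p_i = a_i*p_{i-1} + p_{i-2}, q_i = a_i*q_{i-1} + q_{i-2} with p_{-2}=0, p_{-1}=1, q_{-2}=1, q_{-1}=0), until the denominator exceeds 6:
  i=0: a_0=6, p_0 = 6*1 + 0 = 6, q_0 = 6*0 + 1 = 1.
  i=1: a_1=3, p_1 = 3*6 + 1 = 19, q_1 = 3*1 + 0 = 3.
  i=2: a_2=1, p_2 = 1*19 + 6 = 25, q_2 = 1*3 + 1 = 4.
  i=3: a_3=7, p_3 = 7*25 + 19 = 194, q_3 = 7*4 + 3 = 31.
q_3 = 31 > 6, so the last convergent with denominator <= 6 is p_2/q_2 = 25/4.
The closest fraction with denominator <= 6 is either p_2/q_2 or the intermediate fraction (k*p_2 + p_1)/(k*q_2 + q_1) with the largest k >= 1 whose denominator stays <= 6; these approach x as k grows, and every other convergent or intermediate fraction in range is farther away.
Largest k: floor((6 - q_1)/q_2) = floor((6 - 3)/4) = 0.
Since k = 0, no intermediate fraction beyond p_2/q_2 has denominator <= 6, so the convergent 25/4 is the closest (its error is |194*4 - 25*31|/(31*4) = 1/124).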